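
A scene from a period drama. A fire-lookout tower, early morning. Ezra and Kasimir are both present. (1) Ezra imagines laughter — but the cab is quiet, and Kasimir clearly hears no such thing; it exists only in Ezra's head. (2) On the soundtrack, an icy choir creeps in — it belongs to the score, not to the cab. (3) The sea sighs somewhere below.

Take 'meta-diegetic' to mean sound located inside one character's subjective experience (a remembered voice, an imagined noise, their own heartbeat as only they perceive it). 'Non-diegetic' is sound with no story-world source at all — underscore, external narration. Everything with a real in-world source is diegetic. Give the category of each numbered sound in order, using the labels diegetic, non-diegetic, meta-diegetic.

meta-diegetic, non-diegetic, diegetic

(1) the sound is imagined by Ezra; nothing in the story world is producing it and Kasimir can't hear it → meta-diegetic.
(2) nothing in the cab produces it and the characters don't hear it — pure soundtrack → non-diegetic.
(3) is diegetic: ambient/room sound belonging to the story's physical space.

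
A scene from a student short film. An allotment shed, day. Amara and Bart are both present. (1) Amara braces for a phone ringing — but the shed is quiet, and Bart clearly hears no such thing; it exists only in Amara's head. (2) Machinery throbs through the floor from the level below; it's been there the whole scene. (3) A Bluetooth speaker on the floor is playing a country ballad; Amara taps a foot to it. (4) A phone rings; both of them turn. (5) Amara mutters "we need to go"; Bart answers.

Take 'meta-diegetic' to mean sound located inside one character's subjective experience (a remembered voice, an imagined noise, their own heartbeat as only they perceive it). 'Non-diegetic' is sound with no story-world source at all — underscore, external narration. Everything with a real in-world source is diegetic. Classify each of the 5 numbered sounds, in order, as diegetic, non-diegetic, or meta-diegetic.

(1) is meta-diegetic: Amara alone 'hears' it — an imagined sound, not present in the space.
Sound (2): machinery is part of the location's real environment, so diegetic.
(3) a Bluetooth speaker is a physical source in the scene and Amara reacts to it → diegetic.
(4) the sound comes from a phone physically present in the location → diegetic.
Sound (5): Amara is a character speaking aloud in the scene, so diegetic.

meta-diegetic, diegetic, diegetic, diegetic, diegetic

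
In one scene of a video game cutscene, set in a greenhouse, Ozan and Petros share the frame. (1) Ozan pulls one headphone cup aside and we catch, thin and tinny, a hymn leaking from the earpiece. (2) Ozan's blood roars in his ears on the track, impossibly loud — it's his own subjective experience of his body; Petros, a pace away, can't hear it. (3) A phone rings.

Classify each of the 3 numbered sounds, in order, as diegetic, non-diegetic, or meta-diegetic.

Sound (1): it's leaking from a physical pair of headphones in the scene, so diegetic.
(2) a subjective body sound — Ozan's private perception, inaudible to Petros → meta-diegetic.
(3) is diegetic: an in-world source (a phone); characters could hear it.

diegetic, meta-diegetic, diegetic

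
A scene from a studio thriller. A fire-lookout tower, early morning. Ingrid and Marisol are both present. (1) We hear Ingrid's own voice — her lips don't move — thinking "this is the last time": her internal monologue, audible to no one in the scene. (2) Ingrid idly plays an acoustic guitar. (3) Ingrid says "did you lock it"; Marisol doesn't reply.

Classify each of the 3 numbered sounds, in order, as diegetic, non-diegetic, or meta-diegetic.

meta-diegetic, diegetic, diegetic

(1) it's Ingrid's unspoken thought, heard only by the audience via her subjectivity → meta-diegetic.
(2) the instrument and the performer are both in the scene → diegetic.
Sound (3): Ingrid is a character speaking aloud in the scene, so diegetic.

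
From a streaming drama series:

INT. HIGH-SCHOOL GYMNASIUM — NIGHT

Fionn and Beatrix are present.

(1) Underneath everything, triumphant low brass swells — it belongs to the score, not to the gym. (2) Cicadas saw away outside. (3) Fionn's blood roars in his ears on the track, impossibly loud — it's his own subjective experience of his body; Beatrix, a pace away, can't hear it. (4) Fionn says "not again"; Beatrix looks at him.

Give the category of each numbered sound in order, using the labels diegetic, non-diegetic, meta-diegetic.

(1) is non-diegetic: score with no on-screen or off-screen source; it exists for the audience alone.
Sound (2): cicadas is part of the location's real environment, so diegetic.
(3) is meta-diegetic: it's Fionn's internal bodily sensation rendered as sound; only Fionn 'hears' it.
(4) is diegetic: Fionn is a character speaking aloud in the scene.

non-diegetic, diegetic, meta-diegetic, diegetic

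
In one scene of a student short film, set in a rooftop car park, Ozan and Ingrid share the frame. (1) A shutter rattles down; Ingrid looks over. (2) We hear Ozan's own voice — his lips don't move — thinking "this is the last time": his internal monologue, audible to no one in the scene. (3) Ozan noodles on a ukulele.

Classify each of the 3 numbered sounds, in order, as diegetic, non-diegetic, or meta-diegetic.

(1) the sound comes from a shutter physically present in the location → diegetic.
(2) Ozan's thought-voice: a private mental sound no other character can hear → meta-diegetic.
(3) is diegetic: the instrument and the performer are both in the scene.

diegetic, meta-diegetic, diegetic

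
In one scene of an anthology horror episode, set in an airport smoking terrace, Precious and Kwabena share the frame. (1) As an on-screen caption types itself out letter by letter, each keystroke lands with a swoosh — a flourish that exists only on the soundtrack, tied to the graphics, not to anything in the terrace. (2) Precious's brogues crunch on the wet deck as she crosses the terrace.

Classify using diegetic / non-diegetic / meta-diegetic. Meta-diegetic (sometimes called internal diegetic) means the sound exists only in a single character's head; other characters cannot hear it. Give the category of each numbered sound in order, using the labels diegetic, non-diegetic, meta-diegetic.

non-diegetic, diegetic

(1) it accompanies on-screen graphics, not anything inside the story world → non-diegetic.
(2) is diegetic: Precious's footsteps are produced in the story world.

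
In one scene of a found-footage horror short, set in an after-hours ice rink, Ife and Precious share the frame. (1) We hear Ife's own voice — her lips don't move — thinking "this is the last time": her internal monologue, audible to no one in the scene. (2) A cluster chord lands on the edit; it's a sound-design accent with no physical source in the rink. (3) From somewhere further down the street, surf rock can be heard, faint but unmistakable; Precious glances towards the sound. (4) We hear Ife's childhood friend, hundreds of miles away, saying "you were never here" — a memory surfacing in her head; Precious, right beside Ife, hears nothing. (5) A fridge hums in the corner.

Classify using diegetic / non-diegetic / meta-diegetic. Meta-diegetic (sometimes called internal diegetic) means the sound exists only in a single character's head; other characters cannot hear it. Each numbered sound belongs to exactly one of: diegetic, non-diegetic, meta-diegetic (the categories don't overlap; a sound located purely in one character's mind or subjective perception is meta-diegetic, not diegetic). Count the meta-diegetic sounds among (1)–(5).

Sound (1): it's Ife's unspoken thought, heard only by the audience via her subjectivity, so meta-diegetic.
(2) an editorial stinger — it belongs to the cut, not the story world → non-diegetic.
Sound (3): it's coming from somewhere further down the street — a location within the story world — and Precious reacts, so diegetic.
Sound (4): the voice is a memory playing only inside Ife's mind; Precious can't hear it, so meta-diegetic.
(5) is diegetic: ambient/room sound belonging to the story's physical space.
Meta-diegetic: (1), (4) — that's 2.

2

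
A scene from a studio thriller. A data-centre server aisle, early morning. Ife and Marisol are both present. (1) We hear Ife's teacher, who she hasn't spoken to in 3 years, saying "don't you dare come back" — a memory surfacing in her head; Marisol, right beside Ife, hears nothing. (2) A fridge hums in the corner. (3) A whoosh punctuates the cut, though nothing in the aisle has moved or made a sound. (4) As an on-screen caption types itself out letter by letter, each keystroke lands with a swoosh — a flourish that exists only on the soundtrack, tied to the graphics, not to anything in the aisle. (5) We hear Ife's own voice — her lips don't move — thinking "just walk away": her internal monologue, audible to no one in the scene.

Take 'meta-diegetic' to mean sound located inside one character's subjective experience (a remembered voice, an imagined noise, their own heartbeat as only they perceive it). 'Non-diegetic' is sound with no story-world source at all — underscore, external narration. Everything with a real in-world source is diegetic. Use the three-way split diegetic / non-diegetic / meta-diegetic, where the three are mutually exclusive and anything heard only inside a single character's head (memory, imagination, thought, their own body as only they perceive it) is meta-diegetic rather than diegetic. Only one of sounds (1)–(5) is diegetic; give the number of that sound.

2

(1) it's Ife's recollection rendered as sound; the other character can't hear it → meta-diegetic.
Sound (2): a fridge is part of the location's real environment, so diegetic.
(3) is non-diegetic: nothing in the scene produces it; it's an accent added for the audience.
(4) is non-diegetic: the caption isn't part of the story world, so neither is the sound tied to it.
(5) Ife's thought-voice: a private mental sound no other character can hear → meta-diegetic.
Only (2) is diegetic.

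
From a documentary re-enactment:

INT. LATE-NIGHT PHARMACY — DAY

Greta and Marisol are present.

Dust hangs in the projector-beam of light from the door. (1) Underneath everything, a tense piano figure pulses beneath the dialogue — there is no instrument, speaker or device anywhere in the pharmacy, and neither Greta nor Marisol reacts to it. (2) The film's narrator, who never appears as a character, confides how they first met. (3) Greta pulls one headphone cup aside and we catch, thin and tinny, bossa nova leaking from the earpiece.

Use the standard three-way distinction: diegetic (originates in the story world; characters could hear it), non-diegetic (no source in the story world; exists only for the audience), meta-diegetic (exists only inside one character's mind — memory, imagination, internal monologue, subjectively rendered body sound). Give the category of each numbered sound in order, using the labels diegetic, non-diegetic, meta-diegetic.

non-diegetic, non-diegetic, diegetic

Sound (1): score with no on-screen or off-screen source; it exists for the audience alone, so non-diegetic.
Sound (2): commentary laid over the scene from outside the fiction, so non-diegetic.
Sound (3): the earpiece is a real device on Greta's head — source music, so diegetic.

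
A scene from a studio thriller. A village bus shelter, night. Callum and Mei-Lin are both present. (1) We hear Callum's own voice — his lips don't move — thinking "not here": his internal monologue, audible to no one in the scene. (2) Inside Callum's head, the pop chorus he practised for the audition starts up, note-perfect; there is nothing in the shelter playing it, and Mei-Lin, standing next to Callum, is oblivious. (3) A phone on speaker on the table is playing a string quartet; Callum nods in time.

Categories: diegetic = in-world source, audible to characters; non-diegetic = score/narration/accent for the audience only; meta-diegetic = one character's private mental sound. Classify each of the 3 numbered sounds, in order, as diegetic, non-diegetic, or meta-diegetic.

meta-diegetic, meta-diegetic, diegetic

Sound (1): internal monologue — inside Callum's mind, not spoken into the scene, so meta-diegetic.
Sound (2): remembered music, private to Callum — Mei-Lin is oblivious because it isn't in the room, so meta-diegetic.
Sound (3): source music from a phone on speaker, which exists in the story world, so diegetic.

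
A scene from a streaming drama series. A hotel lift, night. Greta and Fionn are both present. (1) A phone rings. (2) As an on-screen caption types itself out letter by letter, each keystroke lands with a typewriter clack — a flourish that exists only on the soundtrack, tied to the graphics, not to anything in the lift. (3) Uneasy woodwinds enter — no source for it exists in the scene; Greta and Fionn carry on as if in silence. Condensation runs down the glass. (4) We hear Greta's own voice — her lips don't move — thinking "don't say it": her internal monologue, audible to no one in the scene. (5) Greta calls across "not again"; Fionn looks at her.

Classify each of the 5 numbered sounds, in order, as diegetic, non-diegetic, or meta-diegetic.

diegetic, non-diegetic, non-diegetic, meta-diegetic, diegetic

(1) the sound comes from a phone physically present in the location → diegetic.
(2) is non-diegetic: it accompanies on-screen graphics, not anything inside the story world.
(3) is non-diegetic: it has no source in the story world and no character can hear it — it's underscore.
(4) internal monologue — inside Greta's mind, not spoken into the scene → meta-diegetic.
Sound (5): Greta is a character speaking aloud in the scene, so diegetic.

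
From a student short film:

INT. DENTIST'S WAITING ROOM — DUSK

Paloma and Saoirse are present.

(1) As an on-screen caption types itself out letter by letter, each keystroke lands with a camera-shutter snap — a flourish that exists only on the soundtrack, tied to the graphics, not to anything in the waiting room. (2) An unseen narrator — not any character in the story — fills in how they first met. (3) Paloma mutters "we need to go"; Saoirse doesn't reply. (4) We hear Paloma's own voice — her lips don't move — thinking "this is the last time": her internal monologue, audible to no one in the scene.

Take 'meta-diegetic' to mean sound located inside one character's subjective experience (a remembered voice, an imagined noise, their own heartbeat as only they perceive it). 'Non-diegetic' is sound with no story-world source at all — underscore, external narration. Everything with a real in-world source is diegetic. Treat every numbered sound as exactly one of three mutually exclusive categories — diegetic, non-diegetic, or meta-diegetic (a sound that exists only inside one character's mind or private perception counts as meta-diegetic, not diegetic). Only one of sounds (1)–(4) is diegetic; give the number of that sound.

(1) the caption isn't part of the story world, so neither is the sound tied to it → non-diegetic.
(2) is non-diegetic: external voice-over — not a character, not heard by anyone in the scene.
Sound (3): spoken by a character present in the story world, so diegetic.
Sound (4): it's Paloma's unspoken thought, heard only by the audience via her subjectivity, so meta-diegetic.
Only (3) is diegetic.

3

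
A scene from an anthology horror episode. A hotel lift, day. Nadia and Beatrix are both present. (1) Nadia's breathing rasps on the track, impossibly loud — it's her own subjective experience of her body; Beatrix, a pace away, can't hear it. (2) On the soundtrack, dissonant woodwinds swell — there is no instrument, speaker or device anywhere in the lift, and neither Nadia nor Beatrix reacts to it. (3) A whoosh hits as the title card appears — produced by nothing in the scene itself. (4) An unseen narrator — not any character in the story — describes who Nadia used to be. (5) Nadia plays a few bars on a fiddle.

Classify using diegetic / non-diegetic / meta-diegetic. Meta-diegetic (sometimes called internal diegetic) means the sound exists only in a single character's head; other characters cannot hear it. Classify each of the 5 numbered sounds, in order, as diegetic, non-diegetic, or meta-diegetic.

(1) is meta-diegetic: a subjective body sound — Nadia's private perception, inaudible to Beatrix.
(2) is non-diegetic: nothing in the lift produces it and the characters don't hear it — pure soundtrack.
(3) an editorial stinger — it belongs to the cut, not the story world → non-diegetic.
(4) the narrator exists outside the story world, addressing only the audience → non-diegetic.
Sound (5): the instrument and the performer are both in the scene, so diegetic.

meta-diegetic, non-diegetic, non-diegetic, non-diegetic, diegetic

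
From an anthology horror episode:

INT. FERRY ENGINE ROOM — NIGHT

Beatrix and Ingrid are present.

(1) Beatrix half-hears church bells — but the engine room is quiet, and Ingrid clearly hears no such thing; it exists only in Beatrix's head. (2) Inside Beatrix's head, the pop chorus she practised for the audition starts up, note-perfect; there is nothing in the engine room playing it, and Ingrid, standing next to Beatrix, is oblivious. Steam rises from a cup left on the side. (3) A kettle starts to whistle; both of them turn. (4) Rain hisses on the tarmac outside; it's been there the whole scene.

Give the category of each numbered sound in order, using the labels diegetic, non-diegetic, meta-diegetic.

meta-diegetic, meta-diegetic, diegetic, diegetic

Sound (1): subjective to Beatrix: the engine room is silent and Ingrid hears nothing, so meta-diegetic.
(2) it lives in Beatrix's subjectivity, not in the engine room → meta-diegetic.
(3) the sound comes from a kettle physically present in the location → diegetic.
(4) is diegetic: it's the actual ambient sound of the location.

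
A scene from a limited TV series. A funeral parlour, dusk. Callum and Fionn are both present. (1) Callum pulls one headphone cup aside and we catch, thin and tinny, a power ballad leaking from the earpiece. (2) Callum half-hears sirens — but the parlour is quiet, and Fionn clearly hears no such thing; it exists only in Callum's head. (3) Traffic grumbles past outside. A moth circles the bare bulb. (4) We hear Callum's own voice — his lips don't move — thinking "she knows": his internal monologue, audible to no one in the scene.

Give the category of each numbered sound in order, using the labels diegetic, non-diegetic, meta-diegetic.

diegetic, meta-diegetic, diegetic, meta-diegetic

(1) is diegetic: it's leaking from a physical pair of headphones in the scene.
(2) is meta-diegetic: Callum alone 'hears' it — an imagined sound, not present in the space.
Sound (3): it's the actual ambient sound of the location, so diegetic.
(4) is meta-diegetic: it's Callum's unspoken thought, heard only by the audience via his subjectivity.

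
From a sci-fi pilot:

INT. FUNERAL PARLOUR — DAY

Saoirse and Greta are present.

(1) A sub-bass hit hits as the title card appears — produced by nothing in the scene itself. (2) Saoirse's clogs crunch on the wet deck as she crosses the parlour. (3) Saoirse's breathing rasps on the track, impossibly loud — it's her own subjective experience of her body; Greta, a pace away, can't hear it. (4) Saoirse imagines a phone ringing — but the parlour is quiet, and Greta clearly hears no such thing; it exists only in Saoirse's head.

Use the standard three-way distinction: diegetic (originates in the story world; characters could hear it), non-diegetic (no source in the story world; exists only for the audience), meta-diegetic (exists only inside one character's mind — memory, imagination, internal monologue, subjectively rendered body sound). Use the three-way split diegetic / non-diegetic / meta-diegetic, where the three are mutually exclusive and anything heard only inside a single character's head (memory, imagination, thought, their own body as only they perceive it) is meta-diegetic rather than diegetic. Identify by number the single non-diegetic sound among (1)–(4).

Sound (1): it's a sound-design accent with no in-world source; no one in the scene can hear it, so non-diegetic.
(2) is diegetic: a character's body making contact with the set — an in-world sound.
Sound (3): point-of-audition from inside Saoirse's body; not a sound in the room, so meta-diegetic.
Sound (4): the sound is imagined by Saoirse; nothing in the story world is producing it and Greta can't hear it, so meta-diegetic.
Only (1) is non-diegetic.

1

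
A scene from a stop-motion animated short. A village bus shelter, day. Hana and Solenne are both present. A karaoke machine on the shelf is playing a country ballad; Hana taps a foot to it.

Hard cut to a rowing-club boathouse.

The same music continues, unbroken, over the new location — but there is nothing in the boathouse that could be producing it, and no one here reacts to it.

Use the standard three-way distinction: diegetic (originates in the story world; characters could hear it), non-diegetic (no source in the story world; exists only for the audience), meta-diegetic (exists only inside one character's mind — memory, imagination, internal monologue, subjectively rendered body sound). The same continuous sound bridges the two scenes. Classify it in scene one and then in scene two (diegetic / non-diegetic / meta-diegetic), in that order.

Scene one: a karaoke machine is an on-screen source and Hana reacts to it → diegetic.
Scene two: there is no source in the boathouse and no one hears it — it's now underscore → non-diegetic.

diegetic, non-diegetic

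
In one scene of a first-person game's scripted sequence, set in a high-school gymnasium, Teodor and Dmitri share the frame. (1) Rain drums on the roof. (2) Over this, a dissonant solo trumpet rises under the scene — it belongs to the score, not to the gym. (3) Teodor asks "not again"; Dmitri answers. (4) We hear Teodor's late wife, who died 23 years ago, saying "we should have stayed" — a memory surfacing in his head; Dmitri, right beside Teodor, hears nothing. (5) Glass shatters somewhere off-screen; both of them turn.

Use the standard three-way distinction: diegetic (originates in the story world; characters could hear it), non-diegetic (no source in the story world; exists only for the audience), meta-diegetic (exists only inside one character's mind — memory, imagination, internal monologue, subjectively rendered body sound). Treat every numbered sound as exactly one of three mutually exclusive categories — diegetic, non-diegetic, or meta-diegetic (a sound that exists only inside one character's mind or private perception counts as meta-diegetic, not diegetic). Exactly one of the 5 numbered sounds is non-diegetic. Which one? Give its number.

2

Sound (1): it's the actual ambient sound of the location, so diegetic.
Sound (2): nothing in the gym produces it and the characters don't hear it — pure soundtrack, so non-diegetic.
(3) is diegetic: on-screen dialogue — Teodor speaks and Dmitri is there to hear.
(4) is meta-diegetic: a remembered line, private to Teodor — not present in the room, not audible to Dmitri.
(5) an in-world source (glass); characters could hear it → diegetic.
Only (2) is non-diegetic.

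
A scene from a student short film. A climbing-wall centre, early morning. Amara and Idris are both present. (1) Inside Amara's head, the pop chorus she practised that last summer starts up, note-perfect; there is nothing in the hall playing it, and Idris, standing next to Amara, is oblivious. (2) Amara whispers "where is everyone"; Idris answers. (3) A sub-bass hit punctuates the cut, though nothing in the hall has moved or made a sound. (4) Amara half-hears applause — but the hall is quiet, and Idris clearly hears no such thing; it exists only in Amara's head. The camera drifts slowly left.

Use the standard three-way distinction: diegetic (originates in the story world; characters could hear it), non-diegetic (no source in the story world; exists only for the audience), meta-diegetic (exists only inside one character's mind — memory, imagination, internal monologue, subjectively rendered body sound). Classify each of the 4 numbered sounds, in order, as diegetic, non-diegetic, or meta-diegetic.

meta-diegetic, diegetic, non-diegetic, meta-diegetic

(1) is meta-diegetic: the music is a memory playing inside Amara's mind alone; no real-world source, Idris can't hear it.
(2) on-screen dialogue — Amara speaks and Idris is there to hear → diegetic.
(3) is non-diegetic: an editorial stinger — it belongs to the cut, not the story world.
Sound (4): Amara alone 'hears' it — an imagined sound, not present in the space, so meta-diegetic.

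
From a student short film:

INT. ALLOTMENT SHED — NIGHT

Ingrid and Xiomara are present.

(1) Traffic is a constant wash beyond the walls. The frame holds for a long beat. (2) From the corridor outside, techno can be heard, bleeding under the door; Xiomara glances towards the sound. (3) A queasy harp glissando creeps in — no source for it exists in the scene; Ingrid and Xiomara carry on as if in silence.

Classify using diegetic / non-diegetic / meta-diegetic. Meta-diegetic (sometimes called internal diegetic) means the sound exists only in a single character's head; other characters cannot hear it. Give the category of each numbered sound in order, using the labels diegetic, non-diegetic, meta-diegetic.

diegetic, diegetic, non-diegetic

(1) it's the actual ambient sound of the location → diegetic.
Sound (2): the music has an off-screen but real-world source and a character hears it, so diegetic.
(3) is non-diegetic: nothing in the shed produces it and the characters don't hear it — pure soundtrack.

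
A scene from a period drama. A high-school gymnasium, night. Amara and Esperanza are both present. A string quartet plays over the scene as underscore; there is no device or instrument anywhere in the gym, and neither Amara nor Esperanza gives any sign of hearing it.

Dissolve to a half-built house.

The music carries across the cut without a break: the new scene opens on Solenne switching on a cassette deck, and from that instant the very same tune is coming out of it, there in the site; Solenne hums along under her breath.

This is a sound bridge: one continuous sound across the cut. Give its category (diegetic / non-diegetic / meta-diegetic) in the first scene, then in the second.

non-diegetic, diegetic

Scene one: there's no in-world source anywhere and no character hears it — underscore for the audience only → non-diegetic.
Scene two: once Solenne turns on a cassette deck, the music has a real source in the story world and Solenne reacts to it → diegetic.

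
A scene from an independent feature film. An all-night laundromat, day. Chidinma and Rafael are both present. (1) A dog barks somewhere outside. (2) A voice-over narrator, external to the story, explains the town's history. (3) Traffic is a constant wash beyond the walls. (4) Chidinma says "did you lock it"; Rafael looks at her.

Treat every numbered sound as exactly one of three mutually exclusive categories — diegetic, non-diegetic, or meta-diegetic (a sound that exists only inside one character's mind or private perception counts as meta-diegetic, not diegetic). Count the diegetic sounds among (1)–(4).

3

Sound (1): a dog is a real object/event in the scene's world, so diegetic.
(2) external voice-over — not a character, not heard by anyone in the scene → non-diegetic.
Sound (3): it's the actual ambient sound of the location, so diegetic.
Sound (4): Chidinma is a character speaking aloud in the scene, so diegetic.
So 3 of the 4 are diegetic: (1), (3), (4).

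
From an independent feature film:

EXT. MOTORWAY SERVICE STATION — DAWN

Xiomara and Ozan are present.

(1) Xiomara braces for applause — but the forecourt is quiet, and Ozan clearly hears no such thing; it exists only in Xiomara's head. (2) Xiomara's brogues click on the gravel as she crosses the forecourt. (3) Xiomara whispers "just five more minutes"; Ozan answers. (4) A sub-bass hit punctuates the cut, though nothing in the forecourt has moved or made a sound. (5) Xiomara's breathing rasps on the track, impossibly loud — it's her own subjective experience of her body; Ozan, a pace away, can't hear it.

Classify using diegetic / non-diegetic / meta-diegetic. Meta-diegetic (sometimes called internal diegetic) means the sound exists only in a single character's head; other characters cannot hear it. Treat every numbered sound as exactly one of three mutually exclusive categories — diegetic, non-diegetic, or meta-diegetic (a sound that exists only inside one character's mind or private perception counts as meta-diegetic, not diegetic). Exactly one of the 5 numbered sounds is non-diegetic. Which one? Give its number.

4

(1) subjective to Xiomara: the forecourt is silent and Ozan hears nothing → meta-diegetic.
Sound (2): a character's body making contact with the set — an in-world sound, so diegetic.
(3) on-screen dialogue — Xiomara speaks and Ozan is there to hear → diegetic.
(4) nothing in the scene produces it; it's an accent added for the audience → non-diegetic.
(5) it's Xiomara's internal bodily sensation rendered as sound; only Xiomara 'hears' it → meta-diegetic.
Only (4) is non-diegetic.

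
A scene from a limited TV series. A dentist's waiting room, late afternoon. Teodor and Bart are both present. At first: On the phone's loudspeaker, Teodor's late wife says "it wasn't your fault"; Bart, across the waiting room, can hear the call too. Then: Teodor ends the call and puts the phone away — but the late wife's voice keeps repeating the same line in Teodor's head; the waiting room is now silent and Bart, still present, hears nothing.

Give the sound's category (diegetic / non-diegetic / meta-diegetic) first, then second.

diegetic, meta-diegetic

First: the loudspeaker is an in-world source; both Teodor and Bart hear the call → diegetic.
Second: with the phone off, the voice continues only as Teodor's private mental replay — Bart can't hear it → meta-diegetic.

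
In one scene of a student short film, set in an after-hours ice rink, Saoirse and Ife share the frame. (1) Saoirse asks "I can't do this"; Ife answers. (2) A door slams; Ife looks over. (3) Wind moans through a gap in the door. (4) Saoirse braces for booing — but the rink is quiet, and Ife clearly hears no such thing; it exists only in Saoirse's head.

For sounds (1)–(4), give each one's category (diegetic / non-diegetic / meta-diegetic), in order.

diegetic, diegetic, diegetic, meta-diegetic

Sound (1): Saoirse is a character speaking aloud in the scene, so diegetic.
(2) is diegetic: an in-world source (a door); characters could hear it.
Sound (3): it's the actual ambient sound of the location, so diegetic.
Sound (4): the sound is imagined by Saoirse; nothing in the story world is producing it and Ife can't hear it, so meta-diegetic.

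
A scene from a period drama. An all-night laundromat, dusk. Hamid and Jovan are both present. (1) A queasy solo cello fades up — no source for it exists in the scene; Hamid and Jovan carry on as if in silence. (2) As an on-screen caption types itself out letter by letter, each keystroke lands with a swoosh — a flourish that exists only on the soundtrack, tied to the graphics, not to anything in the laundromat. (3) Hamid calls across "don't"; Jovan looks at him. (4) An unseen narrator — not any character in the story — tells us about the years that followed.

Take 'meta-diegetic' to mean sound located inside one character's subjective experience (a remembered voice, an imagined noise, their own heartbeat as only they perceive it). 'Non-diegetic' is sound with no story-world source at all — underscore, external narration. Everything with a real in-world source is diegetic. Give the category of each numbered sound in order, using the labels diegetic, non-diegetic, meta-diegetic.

(1) nothing in the laundromat produces it and the characters don't hear it — pure soundtrack → non-diegetic.
Sound (2): sound married to a title/caption — outside the diegesis by definition, so non-diegetic.
(3) on-screen dialogue — Hamid speaks and Jovan is there to hear → diegetic.
(4) is non-diegetic: external voice-over — not a character, not heard by anyone in the scene.

non-diegetic, non-diegetic, diegetic, non-diegetic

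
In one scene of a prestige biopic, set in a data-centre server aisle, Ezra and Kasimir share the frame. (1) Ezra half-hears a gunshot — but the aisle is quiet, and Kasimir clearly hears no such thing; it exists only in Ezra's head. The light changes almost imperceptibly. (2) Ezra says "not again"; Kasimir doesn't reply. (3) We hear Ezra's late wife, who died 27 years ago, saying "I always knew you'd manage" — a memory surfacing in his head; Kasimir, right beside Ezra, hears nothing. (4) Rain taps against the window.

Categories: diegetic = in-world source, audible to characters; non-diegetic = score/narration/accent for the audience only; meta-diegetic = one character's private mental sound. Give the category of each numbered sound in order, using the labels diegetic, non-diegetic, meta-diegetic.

(1) subjective to Ezra: the aisle is silent and Kasimir hears nothing → meta-diegetic.
(2) on-screen dialogue — Ezra speaks and Kasimir is there to hear → diegetic.
(3) a remembered line, private to Ezra — not present in the room, not audible to Kasimir → meta-diegetic.
(4) ambient/room sound belonging to the story's physical space → diegetic.

meta-diegetic, diegetic, meta-diegetic, diegetic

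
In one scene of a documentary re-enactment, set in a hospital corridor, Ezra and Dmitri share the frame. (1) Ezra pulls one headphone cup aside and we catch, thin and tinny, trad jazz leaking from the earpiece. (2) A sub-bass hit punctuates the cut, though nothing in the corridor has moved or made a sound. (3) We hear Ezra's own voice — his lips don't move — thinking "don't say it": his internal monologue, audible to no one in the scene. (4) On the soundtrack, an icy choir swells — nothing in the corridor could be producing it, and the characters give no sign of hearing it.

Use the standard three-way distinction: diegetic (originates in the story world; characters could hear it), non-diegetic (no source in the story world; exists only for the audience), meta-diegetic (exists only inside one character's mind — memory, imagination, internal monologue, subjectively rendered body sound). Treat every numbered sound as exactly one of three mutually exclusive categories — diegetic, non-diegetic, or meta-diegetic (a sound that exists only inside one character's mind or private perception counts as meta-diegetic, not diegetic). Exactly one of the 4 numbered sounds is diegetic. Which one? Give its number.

(1) it's leaking from a physical pair of headphones in the scene → diegetic.
(2) it's a sound-design accent with no in-world source; no one in the scene can hear it → non-diegetic.
(3) is meta-diegetic: it's Ezra's unspoken thought, heard only by the audience via his subjectivity.
(4) it has no source in the story world and no character can hear it — it's underscore → non-diegetic.
Only (1) is diegetic.

1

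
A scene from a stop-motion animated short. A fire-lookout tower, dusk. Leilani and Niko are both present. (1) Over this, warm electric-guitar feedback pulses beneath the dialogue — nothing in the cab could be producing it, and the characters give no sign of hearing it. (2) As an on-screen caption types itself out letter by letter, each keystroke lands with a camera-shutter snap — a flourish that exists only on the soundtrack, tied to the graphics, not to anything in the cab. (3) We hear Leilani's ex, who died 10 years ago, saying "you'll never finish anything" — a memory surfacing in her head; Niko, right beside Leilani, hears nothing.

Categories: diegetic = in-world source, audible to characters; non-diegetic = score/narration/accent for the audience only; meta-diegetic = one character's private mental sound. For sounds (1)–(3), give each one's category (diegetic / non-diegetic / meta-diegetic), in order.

non-diegetic, non-diegetic, meta-diegetic

(1) is non-diegetic: score with no on-screen or off-screen source; it exists for the audience alone.
(2) is non-diegetic: the caption isn't part of the story world, so neither is the sound tied to it.
(3) it's Leilani's recollection rendered as sound; the other character can't hear it → meta-diegetic.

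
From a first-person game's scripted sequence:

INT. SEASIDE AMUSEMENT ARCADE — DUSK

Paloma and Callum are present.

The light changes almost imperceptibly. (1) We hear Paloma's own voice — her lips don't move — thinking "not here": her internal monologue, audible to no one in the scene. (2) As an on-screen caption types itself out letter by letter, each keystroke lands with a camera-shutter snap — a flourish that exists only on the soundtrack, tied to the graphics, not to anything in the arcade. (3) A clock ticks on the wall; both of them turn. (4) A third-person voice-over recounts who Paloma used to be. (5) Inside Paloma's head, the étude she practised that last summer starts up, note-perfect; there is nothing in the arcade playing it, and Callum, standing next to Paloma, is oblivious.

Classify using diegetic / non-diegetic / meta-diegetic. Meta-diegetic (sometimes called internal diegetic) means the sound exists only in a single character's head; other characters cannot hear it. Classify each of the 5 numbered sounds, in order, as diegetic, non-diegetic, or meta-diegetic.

(1) is meta-diegetic: Paloma's thought-voice: a private mental sound no other character can hear.
Sound (2): the caption isn't part of the story world, so neither is the sound tied to it, so non-diegetic.
Sound (3): a clock is a real object/event in the scene's world, so diegetic.
(4) the narrator exists outside the story world, addressing only the audience → non-diegetic.
Sound (5): it lives in Paloma's subjectivity, not in the arcade, so meta-diegetic.

meta-diegetic, non-diegetic, diegetic, non-diegetic, meta-diegetic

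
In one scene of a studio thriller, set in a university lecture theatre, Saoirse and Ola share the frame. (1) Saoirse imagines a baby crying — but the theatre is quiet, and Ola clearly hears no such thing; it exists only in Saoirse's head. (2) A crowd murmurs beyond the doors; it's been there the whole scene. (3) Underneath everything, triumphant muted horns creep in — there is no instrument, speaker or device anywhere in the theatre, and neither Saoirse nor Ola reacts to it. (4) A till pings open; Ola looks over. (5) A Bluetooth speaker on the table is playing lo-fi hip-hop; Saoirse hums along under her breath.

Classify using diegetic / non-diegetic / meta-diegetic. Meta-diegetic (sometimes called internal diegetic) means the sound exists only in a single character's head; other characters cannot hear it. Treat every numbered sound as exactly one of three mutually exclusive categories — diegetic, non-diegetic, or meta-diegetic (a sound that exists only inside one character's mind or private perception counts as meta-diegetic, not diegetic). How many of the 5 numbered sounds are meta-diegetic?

(1) is meta-diegetic: subjective to Saoirse: the theatre is silent and Ola hears nothing.
(2) is diegetic: a crowd is part of the location's real environment.
Sound (3): it has no source in the story world and no character can hear it — it's underscore, so non-diegetic.
(4) an in-world source (a till); characters could hear it → diegetic.
(5) is diegetic: source music from a Bluetooth speaker, which exists in the story world.
So 1 of the 5 is meta-diegetic: (1).

1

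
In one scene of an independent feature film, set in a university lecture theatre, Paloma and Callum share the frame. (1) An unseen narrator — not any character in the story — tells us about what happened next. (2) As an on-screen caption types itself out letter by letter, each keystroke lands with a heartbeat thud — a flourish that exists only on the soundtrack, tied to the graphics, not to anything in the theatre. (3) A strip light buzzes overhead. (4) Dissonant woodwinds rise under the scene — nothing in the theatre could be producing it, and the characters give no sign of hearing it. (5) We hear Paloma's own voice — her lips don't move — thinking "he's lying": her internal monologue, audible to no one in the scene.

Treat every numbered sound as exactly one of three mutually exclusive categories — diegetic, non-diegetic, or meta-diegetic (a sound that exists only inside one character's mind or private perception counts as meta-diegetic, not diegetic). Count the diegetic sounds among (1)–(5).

1

Sound (1): commentary laid over the scene from outside the fiction, so non-diegetic.
(2) sound married to a title/caption — outside the diegesis by definition → non-diegetic.
Sound (3): it's the actual ambient sound of the location, so diegetic.
(4) nothing in the theatre produces it and the characters don't hear it — pure soundtrack → non-diegetic.
(5) it's Paloma's unspoken thought, heard only by the audience via her subjectivity → meta-diegetic.
Diegetic: (3) — that's 1.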